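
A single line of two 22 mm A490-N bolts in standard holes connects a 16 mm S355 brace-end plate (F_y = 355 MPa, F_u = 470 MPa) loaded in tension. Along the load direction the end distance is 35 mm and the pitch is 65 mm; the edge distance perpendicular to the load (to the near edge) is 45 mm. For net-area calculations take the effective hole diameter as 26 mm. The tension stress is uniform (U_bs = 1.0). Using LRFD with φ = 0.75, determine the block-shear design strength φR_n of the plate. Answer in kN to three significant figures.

Shear plane L_v = 35 + 1·65 = 100 mm; A_gv = 100 × 16 = 1600 mm².
A_nv = (100 − 1.5·26) × 16 = 976 mm².
A_nt = (45 − 0.5·26) × 16 = 512 mm².
0.6 F_u A_nv = 275.2 kN; 0.6 F_y A_gv = 340.8 kN → shear rupture governs the shear term.
R_n = 275.2 + 1.0 × 470 × 512 / 1000 = 515.9 kN.
Design strength φR_n = 0.75 × 515.9 = 387 kN.

387 kN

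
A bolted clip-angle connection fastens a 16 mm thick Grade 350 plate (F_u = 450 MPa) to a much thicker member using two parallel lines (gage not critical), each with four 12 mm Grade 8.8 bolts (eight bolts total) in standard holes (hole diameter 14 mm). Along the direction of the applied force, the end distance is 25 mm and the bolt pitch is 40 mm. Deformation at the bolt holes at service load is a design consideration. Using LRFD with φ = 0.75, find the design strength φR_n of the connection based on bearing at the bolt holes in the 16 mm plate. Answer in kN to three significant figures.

1170 kN

Per bolt r_n = 1.2 l_c t F_u ≤ 2.4 d t F_u; upper limit = 2.4 × 12 × 16 × 450 / 1000 = 207.4 kN.
Edge bolt: l_c = 25 − 14/2 = 18 mm → 1.2 × 18 × 16 × 450 / 1000 = 155.5 → r_n = 155.5 kN.
Interior bolts: l_c = 40 − 14 = 26 mm → 1.2 × 26 × 16 × 450 / 1000 = 224.6 → r_n = 207.4 kN.
R_n = 2 × 155.5 + 6 × 207.4 = 1555 kN.
Design strength φR_n = 0.75 × 1555 = 1170 kN.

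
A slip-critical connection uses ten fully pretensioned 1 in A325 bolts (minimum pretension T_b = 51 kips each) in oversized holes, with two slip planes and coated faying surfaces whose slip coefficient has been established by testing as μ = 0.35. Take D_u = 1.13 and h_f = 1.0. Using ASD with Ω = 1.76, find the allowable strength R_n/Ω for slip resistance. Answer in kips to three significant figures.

229 kips

R_n = μ · D_u · h_f · T_b · n_s · n_b = 0.35 × 1.13 × 1.0 × 51 × 2 × 10 = 403.4 kips.
Allowable strength R_n/Ω = 403.4 / 1.76 = 229 kips.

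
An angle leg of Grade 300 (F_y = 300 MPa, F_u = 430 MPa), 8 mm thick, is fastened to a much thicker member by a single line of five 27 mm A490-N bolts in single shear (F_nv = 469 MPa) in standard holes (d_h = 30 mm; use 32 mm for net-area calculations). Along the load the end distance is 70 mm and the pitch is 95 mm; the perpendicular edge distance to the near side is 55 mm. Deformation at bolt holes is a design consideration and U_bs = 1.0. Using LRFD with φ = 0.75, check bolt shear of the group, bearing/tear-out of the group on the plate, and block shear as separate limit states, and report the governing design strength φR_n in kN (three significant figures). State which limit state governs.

Bolt shear: A_b = π·27²/4 = 572.6 mm²; R_n = 469 × 572.6 × 5 × 1 / 1000 = 1343 kN → 0.75 × 1343 = 1010 kN.
Bearing: edge l_c = 55, r_n = 222.9 kN; interior l_c = 65, r_n = 222.9 kN; R_n = 222.9 + 4·222.9 = 1115 kN → 836 kN.
Block shear: A_gv = 3600, A_nv = 2448, A_nt = 312 mm²; R_n = min(0.6F_uA_nv, 0.6F_yA_gv) + U_bs·F_u·A_nt = 765.7 kN → 574 kN.
Block shear governs: 574 kN.

574 kN (block shear governs)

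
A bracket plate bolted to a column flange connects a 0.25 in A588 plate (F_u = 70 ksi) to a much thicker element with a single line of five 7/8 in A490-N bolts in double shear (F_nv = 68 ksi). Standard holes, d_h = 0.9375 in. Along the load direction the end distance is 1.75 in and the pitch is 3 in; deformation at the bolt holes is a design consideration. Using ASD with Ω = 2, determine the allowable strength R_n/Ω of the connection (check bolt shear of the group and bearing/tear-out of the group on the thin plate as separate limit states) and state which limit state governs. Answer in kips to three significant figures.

87 kips (bearing governs)

Bolt shear: A_b = π·0.875²/4 = 0.6013 in²; R_n = 68 × 0.6013 × 5 × 2 = 408.9 kips → 408.9 / 2 = 204 kips.
Bearing (1.2 l_c t F_u ≤ 2.4 d t F_u): upper limit = 2.4·0.875·0.25·70 = 36.75 kips.
  Edge l_c = 1.75 − 0.9375/2 = 1.281 → r_n = 26.91 kips; interior l_c = 3 − 0.9375 = 2.062 → r_n = 36.75 kips.
  R_n,bearing = 1·26.91 + 4·36.75 = 173.9 kips → 173.9 / 2 = 87 kips.
Bearing governs: 87 kips.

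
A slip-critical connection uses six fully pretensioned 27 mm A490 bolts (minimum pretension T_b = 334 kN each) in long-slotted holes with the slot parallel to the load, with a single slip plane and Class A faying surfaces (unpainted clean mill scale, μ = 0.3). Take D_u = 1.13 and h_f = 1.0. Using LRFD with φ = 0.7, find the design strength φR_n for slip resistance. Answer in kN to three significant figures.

476 kN

R_n = μ · D_u · h_f · T_b · n_s · n_b = 0.3 × 1.13 × 1.0 × 334 × 1 × 6 = 679.4 kN.
Design strength φR_n = 0.7 × 679.4 = 476 kN.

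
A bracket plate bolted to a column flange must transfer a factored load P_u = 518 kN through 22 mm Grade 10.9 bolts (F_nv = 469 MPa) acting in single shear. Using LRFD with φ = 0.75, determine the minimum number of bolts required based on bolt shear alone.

A_b = π·22²/4 = 380.1 mm².
Per-bolt design strength φR_n = 0.75 × 469 × 380.1 × 1 / 1000 = 133.7 kN.
n ≥ 518 / 133.7 = 3.874 → use 4 bolts.

4 bolts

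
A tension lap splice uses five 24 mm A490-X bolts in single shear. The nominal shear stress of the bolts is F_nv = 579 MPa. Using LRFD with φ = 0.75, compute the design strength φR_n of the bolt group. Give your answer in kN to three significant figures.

982 kN

A_b = π × 24² / 4 = 452.4 mm².
R_n = F_nv · A_b · n · n_s = 579 × 452.4 × 5 × 1 / 1000 = 1310 kN.
Design strength φR_n = 0.75 × 1310 = 982 kN.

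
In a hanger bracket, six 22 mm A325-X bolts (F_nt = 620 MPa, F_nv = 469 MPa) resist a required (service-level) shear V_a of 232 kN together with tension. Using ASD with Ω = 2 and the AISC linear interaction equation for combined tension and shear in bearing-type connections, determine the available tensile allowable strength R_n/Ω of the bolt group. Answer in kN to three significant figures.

A_b = π·22²/4 = 380.1 mm²; f_rv = 232 × 1000 / (6 × 380.1) = 101.7 MPa.
F'_nt = 1.3 F_nt − (Ω F_nt / F_nv) f_rv = 1.3·620 − (2·620/469)·101.7 = 537.1 MPa, capped at F_nt → F'_nt = 537.1 MPa.
R_n = F'_nt · A_b · n = 537.1 × 380.1 × 6 / 1000 = 1225 kN.
Allowable strength R_n/Ω = 1225 / 2 = 612 kN.

612 kN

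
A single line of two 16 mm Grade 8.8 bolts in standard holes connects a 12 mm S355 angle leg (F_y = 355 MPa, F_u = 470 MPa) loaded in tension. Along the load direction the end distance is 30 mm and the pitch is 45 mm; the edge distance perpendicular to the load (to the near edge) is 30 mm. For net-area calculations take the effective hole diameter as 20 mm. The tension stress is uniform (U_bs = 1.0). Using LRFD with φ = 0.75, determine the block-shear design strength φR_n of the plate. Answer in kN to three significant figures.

199 kN

Shear plane L_v = 30 + 1·45 = 75 mm; A_gv = 75 × 12 = 900 mm².
A_nv = (75 − 1.5·20) × 12 = 540 mm².
A_nt = (30 − 0.5·20) × 12 = 240 mm².
0.6 F_u A_nv = 152.3 kN; 0.6 F_y A_gv = 191.7 kN → shear rupture governs the shear term.
R_n = 152.3 + 1.0 × 470 × 240 / 1000 = 265.1 kN.
Design strength φR_n = 0.75 × 265.1 = 199 kN.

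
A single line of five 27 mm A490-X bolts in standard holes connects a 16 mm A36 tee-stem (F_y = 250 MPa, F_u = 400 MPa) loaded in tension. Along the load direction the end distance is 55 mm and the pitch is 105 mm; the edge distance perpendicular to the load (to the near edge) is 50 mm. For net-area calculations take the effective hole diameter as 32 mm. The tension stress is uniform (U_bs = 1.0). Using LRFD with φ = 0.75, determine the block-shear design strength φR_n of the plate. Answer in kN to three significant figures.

1020 kN

Shear plane L_v = 55 + 4·105 = 475 mm; A_gv = 475 × 16 = 7600 mm².
A_nv = (475 − 4.5·32) × 16 = 5296 mm².
A_nt = (50 − 0.5·32) × 16 = 544 mm².
0.6 F_u A_nv = 1271 kN; 0.6 F_y A_gv = 1140 kN → shear yielding governs the shear term.
R_n = 1140 + 1.0 × 400 × 544 / 1000 = 1358 kN.
Design strength φR_n = 0.75 × 1358 = 1020 kN.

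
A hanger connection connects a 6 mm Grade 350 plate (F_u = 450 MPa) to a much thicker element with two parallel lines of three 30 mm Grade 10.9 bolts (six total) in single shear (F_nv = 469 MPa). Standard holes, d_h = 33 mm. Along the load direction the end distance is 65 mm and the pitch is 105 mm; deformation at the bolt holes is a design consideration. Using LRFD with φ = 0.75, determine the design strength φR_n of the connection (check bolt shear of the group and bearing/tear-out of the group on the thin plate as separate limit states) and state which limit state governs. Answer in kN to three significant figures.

Bolt shear: A_b = π·30²/4 = 706.9 mm²; R_n = 469 × 706.9 × 6 × 1 / 1000 = 1989 kN → 0.75 × 1989 = 1490 kN.
Bearing (1.2 l_c t F_u ≤ 2.4 d t F_u): upper limit = 2.4·30·6·450 / 1000 = 194.4 kN.
  Edge l_c = 65 − 33/2 = 48.5 → r_n = 157.1 kN; interior l_c = 105 − 33 = 72 → r_n = 194.4 kN.
  R_n,bearing = 2·157.1 + 4·194.4 = 1092 kN → 0.75 × 1092 = 819 kN.
Bearing governs: 819 kN.

819 kN (bearing governs)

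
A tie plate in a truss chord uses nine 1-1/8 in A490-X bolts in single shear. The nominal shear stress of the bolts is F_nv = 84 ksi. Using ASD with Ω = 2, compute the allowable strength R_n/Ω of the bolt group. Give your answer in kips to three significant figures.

376 kips

A_b = π × 1.125² / 4 = 0.994 in².
R_n = F_nv · A_b · n · n_s = 84 × 0.994 × 9 × 1 = 751.5 kips.
Allowable strength R_n/Ω = 751.5 / 2 = 376 kips.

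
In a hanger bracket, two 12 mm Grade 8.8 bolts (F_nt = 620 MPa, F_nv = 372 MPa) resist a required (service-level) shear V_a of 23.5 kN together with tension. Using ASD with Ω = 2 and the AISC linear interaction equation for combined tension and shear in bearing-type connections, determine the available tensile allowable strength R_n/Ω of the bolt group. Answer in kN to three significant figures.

A_b = π·12²/4 = 113.1 mm²; f_rv = 23.5 × 1000 / (2 × 113.1) = 103.9 MPa.
F'_nt = 1.3 F_nt − (Ω F_nt / F_nv) f_rv = 1.3·620 − (2·620/372)·103.9 = 459.7 MPa, capped at F_nt → F'_nt = 459.7 MPa.
R_n = F'_nt · A_b · n = 459.7 × 113.1 × 2 / 1000 = 104 kN.
Allowable strength R_n/Ω = 104 / 2 = 52 kN.

52 kN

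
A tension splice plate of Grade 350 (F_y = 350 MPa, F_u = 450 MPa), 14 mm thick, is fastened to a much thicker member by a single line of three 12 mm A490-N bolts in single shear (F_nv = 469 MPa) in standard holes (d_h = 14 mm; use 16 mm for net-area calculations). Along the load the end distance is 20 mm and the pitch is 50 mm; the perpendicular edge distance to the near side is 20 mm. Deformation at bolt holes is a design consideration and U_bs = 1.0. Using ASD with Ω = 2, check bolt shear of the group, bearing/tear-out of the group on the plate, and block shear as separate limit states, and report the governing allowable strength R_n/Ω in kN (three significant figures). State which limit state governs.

Bolt shear: A_b = π·12²/4 = 113.1 mm²; R_n = 469 × 113.1 × 3 × 1 / 1000 = 159.1 kN → 159.1 / 2 = 79.6 kN.
Bearing: edge l_c = 13, r_n = 98.28 kN; interior l_c = 36, r_n = 181.4 kN; R_n = 98.28 + 2·181.4 = 461.2 kN → 231 kN.
Block shear: A_gv = 1680, A_nv = 1120, A_nt = 168 mm²; R_n = min(0.6F_uA_nv, 0.6F_yA_gv) + U_bs·F_u·A_nt = 378 kN → 189 kN.
Bolt shear governs: 79.6 kN.

79.6 kN (bolt shear governs)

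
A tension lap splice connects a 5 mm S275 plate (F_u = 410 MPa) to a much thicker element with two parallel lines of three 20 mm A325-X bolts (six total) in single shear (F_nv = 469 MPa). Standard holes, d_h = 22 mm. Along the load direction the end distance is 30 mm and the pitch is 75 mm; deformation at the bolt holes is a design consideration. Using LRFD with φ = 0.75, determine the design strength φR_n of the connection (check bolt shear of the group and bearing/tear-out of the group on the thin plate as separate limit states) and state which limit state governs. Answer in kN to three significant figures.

365 kN (bearing governs)

Bolt shear: A_b = π·20²/4 = 314.2 mm²; R_n = 469 × 314.2 × 6 × 1 / 1000 = 884 kN → 0.75 × 884 = 663 kN.
Bearing (1.2 l_c t F_u ≤ 2.4 d t F_u): upper limit = 2.4·20·5·410 / 1000 = 98.4 kN.
  Edge l_c = 30 − 22/2 = 19 → r_n = 46.74 kN; interior l_c = 75 − 22 = 53 → r_n = 98.4 kN.
  R_n,bearing = 2·46.74 + 4·98.4 = 487.1 kN → 0.75 × 487.1 = 365 kN.
Bearing governs: 365 kN.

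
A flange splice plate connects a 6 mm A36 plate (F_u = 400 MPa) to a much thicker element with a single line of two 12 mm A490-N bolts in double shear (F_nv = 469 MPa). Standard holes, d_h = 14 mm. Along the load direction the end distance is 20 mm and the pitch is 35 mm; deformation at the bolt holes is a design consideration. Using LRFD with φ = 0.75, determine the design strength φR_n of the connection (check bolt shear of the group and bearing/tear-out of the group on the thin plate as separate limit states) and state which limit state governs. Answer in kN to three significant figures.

Bolt shear: A_b = π·12²/4 = 113.1 mm²; R_n = 469 × 113.1 × 2 × 2 / 1000 = 212.2 kN → 0.75 × 212.2 = 159 kN.
Bearing (1.2 l_c t F_u ≤ 2.4 d t F_u): upper limit = 2.4·12·6·400 / 1000 = 69.12 kN.
  Edge l_c = 20 − 14/2 = 13 → r_n = 37.44 kN; interior l_c = 35 − 14 = 21 → r_n = 60.48 kN.
  R_n,bearing = 1·37.44 + 1·60.48 = 97.92 kN → 0.75 × 97.92 = 73.4 kN.
Bearing governs: 73.4 kN.

73.4 kN (bearing governs)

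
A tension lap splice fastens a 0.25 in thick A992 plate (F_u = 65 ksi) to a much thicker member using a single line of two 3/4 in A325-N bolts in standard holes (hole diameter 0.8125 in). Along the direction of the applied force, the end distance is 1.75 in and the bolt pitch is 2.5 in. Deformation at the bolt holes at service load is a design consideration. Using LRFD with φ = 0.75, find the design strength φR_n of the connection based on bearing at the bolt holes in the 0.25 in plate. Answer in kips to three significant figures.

Per bolt r_n = 1.2 l_c t F_u ≤ 2.4 d t F_u; upper limit = 2.4 × 0.75 × 0.25 × 65 = 29.25 kips.
Edge bolt: l_c = 1.75 − 0.8125/2 = 1.344 in → 1.2 × 1.344 × 0.25 × 65 = 26.2 → r_n = 26.2 kips.
Interior bolts: l_c = 2.5 − 0.8125 = 1.688 in → 1.2 × 1.688 × 0.25 × 65 = 32.91 → r_n = 29.25 kips.
R_n = 1 × 26.2 + 1 × 29.25 = 55.45 kips.
Design strength φR_n = 0.75 × 55.45 = 41.6 kips.

41.6 kips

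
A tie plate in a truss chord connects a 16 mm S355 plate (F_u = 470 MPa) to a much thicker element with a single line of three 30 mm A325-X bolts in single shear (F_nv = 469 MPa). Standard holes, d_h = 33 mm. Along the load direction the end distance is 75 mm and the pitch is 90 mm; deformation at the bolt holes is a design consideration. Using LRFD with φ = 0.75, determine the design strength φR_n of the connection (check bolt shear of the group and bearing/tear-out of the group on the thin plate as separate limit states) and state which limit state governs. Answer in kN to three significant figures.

746 kN (bolt shear governs)

Bolt shear: A_b = π·30²/4 = 706.9 mm²; R_n = 469 × 706.9 × 3 × 1 / 1000 = 994.5 kN → 0.75 × 994.5 = 746 kN.
Bearing (1.2 l_c t F_u ≤ 2.4 d t F_u): upper limit = 2.4·30·16·470 / 1000 = 541.4 kN.
  Edge l_c = 75 − 33/2 = 58.5 → r_n = 527.9 kN; interior l_c = 90 − 33 = 57 → r_n = 514.4 kN.
  R_n,bearing = 1·527.9 + 2·514.4 = 1557 kN → 0.75 × 1557 = 1170 kN.
Bolt shear governs: 746 kN.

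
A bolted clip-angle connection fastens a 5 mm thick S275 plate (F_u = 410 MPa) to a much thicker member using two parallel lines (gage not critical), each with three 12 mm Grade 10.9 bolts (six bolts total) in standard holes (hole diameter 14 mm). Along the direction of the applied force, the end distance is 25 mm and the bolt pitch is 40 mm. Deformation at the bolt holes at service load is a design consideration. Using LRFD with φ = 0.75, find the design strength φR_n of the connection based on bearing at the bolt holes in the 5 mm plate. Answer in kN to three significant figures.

Per bolt r_n = 1.2 l_c t F_u ≤ 2.4 d t F_u; upper limit = 2.4 × 12 × 5 × 410 / 1000 = 59.04 kN.
Edge bolt: l_c = 25 − 14/2 = 18 mm → 1.2 × 18 × 5 × 410 / 1000 = 44.28 → r_n = 44.28 kN.
Interior bolts: l_c = 40 − 14 = 26 mm → 1.2 × 26 × 5 × 410 / 1000 = 63.96 → r_n = 59.04 kN.
R_n = 2 × 44.28 + 4 × 59.04 = 324.7 kN.
Design strength φR_n = 0.75 × 324.7 = 244 kN.

244 kN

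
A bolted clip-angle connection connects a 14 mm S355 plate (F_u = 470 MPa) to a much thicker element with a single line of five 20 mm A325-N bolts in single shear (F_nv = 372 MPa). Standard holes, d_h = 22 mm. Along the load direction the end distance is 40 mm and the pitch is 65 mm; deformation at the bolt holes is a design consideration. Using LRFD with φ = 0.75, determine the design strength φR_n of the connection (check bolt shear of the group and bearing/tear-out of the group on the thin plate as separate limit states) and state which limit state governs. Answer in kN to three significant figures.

Bolt shear: A_b = π·20²/4 = 314.2 mm²; R_n = 372 × 314.2 × 5 × 1 / 1000 = 584.3 kN → 0.75 × 584.3 = 438 kN.
Bearing (1.2 l_c t F_u ≤ 2.4 d t F_u): upper limit = 2.4·20·14·470 / 1000 = 315.8 kN.
  Edge l_c = 40 − 22/2 = 29 → r_n = 229 kN; interior l_c = 65 − 22 = 43 → r_n = 315.8 kN.
  R_n,bearing = 1·229 + 4·315.8 = 1492 kN → 0.75 × 1492 = 1120 kN.
Bolt shear governs: 438 kN.

438 kN (bolt shear governs)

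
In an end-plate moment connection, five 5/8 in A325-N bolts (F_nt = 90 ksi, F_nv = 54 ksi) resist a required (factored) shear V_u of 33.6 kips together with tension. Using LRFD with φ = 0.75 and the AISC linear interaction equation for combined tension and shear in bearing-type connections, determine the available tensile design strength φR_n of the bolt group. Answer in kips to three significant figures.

78.6 kips

A_b = π·0.625²/4 = 0.3068 in²; f_rv = 33.6 / (5 × 0.3068) = 21.9 ksi.
F'_nt = 1.3 F_nt − (F_nt / φF_nv) f_rv = 1.3·90 − (90/(0.75·54))·21.9 = 68.32 ksi, capped at F_nt → F'_nt = 68.32 ksi.
R_n = F'_nt · A_b · n = 68.32 × 0.3068 × 5 = 104.8 kips.
Design strength φR_n = 0.75 × 104.8 = 78.6 kips.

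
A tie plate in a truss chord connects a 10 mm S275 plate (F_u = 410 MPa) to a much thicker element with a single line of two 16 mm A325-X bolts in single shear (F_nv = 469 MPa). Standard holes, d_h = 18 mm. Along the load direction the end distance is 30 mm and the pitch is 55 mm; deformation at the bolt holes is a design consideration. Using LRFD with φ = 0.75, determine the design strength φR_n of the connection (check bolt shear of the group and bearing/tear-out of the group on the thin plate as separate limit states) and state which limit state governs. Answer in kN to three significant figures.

Bolt shear: A_b = π·16²/4 = 201.1 mm²; R_n = 469 × 201.1 × 2 × 1 / 1000 = 188.6 kN → 0.75 × 188.6 = 141 kN.
Bearing (1.2 l_c t F_u ≤ 2.4 d t F_u): upper limit = 2.4·16·10·410 / 1000 = 157.4 kN.
  Edge l_c = 30 − 18/2 = 21 → r_n = 103.3 kN; interior l_c = 55 − 18 = 37 → r_n = 157.4 kN.
  R_n,bearing = 1·103.3 + 1·157.4 = 260.8 kN → 0.75 × 260.8 = 196 kN.
Bolt shear governs: 141 kN.

141 kN (bolt shear governs)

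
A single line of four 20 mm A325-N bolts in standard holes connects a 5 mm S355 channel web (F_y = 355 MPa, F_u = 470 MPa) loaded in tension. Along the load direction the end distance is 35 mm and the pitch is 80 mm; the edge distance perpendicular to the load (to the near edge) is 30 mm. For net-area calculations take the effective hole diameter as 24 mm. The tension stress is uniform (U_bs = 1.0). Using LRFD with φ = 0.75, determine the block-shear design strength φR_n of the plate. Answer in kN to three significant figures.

Shear plane L_v = 35 + 3·80 = 275 mm; A_gv = 275 × 5 = 1375 mm².
A_nv = (275 − 3.5·24) × 5 = 955 mm².
A_nt = (30 − 0.5·24) × 5 = 90 mm².
0.6 F_u A_nv = 269.3 kN; 0.6 F_y A_gv = 292.9 kN → shear rupture governs the shear term.
R_n = 269.3 + 1.0 × 470 × 90 / 1000 = 311.6 kN.
Design strength φR_n = 0.75 × 311.6 = 234 kN.

234 kN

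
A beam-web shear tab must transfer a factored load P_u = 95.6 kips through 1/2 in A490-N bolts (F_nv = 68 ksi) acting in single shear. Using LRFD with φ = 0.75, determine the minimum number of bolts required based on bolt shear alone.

10 bolts

A_b = π·0.5²/4 = 0.1963 in².
Per-bolt design strength φR_n = 0.75 × 68 × 0.1963 × 1 = 10.01 kips.
n ≥ 95.6 / 10.01 = 9.547 → use 10 bolts.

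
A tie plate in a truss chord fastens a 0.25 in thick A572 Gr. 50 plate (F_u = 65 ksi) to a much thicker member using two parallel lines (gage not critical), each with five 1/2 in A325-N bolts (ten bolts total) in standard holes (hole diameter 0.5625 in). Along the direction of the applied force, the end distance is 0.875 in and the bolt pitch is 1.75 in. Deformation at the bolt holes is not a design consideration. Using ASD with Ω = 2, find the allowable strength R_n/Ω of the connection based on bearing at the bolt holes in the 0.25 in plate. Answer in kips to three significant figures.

Per bolt r_n = 1.5 l_c t F_u ≤ 3.0 d t F_u; upper limit = 3.0 × 0.5 × 0.25 × 65 = 24.38 kips.
Edge bolt: l_c = 0.875 − 0.5625/2 = 0.5938 in → 1.5 × 0.5938 × 0.25 × 65 = 14.47 → r_n = 14.47 kips.
Interior bolts: l_c = 1.75 − 0.5625 = 1.188 in → 1.5 × 1.188 × 0.25 × 65 = 28.95 → r_n = 24.38 kips.
R_n = 2 × 14.47 + 8 × 24.38 = 223.9 kips.
Allowable strength R_n/Ω = 223.9 / 2 = 112 kips.

112 kips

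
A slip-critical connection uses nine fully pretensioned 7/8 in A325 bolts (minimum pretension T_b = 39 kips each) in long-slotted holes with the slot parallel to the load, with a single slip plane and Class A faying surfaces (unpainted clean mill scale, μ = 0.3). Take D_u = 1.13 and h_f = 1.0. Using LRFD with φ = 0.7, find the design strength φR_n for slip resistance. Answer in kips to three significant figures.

R_n = μ · D_u · h_f · T_b · n_s · n_b = 0.3 × 1.13 × 1.0 × 39 × 1 × 9 = 119 kips.
Design strength φR_n = 0.7 × 119 = 83.3 kips.

83.3 kips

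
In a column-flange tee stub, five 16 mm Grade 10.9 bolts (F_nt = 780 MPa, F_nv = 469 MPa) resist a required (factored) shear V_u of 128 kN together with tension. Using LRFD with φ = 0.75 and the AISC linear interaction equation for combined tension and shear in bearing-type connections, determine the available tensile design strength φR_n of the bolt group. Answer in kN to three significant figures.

A_b = π·16²/4 = 201.1 mm²; f_rv = 128 × 1000 / (5 × 201.1) = 127.3 MPa.
F'_nt = 1.3 F_nt − (F_nt / φF_nv) f_rv = 1.3·780 − (780/(0.75·469))·127.3 = 731.7 MPa, capped at F_nt → F'_nt = 731.7 MPa.
R_n = F'_nt · A_b · n = 731.7 × 201.1 × 5 / 1000 = 735.5 kN.
Design strength φR_n = 0.75 × 735.5 = 552 kN.

552 kN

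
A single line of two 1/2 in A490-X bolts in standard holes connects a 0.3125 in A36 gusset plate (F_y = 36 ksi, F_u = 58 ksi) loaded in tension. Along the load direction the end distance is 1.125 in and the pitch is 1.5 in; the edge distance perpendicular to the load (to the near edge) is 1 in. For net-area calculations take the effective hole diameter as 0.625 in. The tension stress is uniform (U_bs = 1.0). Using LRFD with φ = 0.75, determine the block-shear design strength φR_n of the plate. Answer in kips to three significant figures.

22.6 kips

Shear plane L_v = 1.125 + 1·1.5 = 2.625 in; A_gv = 2.625 × 0.3125 = 0.8203 in².
A_nv = (2.625 − 1.5·0.625) × 0.3125 = 0.5273 in².
A_nt = (1 − 0.5·0.625) × 0.3125 = 0.2148 in².
0.6 F_u A_nv = 18.35 kips; 0.6 F_y A_gv = 17.72 kips → shear yielding governs the shear term.
R_n = 17.72 + 1.0 × 58 × 0.2148 = 30.18 kips.
Design strength φR_n = 0.75 × 30.18 = 22.6 kips.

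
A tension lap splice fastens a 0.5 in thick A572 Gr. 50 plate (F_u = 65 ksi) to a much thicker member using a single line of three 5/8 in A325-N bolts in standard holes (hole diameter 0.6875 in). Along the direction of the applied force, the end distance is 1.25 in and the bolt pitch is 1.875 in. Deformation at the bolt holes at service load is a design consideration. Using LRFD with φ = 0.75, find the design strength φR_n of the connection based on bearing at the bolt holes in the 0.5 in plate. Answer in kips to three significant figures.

Per bolt r_n = 1.2 l_c t F_u ≤ 2.4 d t F_u; upper limit = 2.4 × 0.625 × 0.5 × 65 = 48.75 kips.
Edge bolt: l_c = 1.25 − 0.6875/2 = 0.9062 in → 1.2 × 0.9062 × 0.5 × 65 = 35.34 → r_n = 35.34 kips.
Interior bolts: l_c = 1.875 − 0.6875 = 1.188 in → 1.2 × 1.188 × 0.5 × 65 = 46.31 → r_n = 46.31 kips.
R_n = 1 × 35.34 + 2 × 46.31 = 128 kips.
Design strength φR_n = 0.75 × 128 = 96 kips.

96 kips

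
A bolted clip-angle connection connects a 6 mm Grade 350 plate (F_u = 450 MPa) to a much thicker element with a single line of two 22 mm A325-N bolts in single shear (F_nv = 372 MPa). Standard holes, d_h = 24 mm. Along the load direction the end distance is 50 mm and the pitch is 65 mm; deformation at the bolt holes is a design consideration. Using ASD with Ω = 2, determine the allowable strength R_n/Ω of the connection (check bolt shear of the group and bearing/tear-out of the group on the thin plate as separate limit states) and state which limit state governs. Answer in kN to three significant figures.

Bolt shear: A_b = π·22²/4 = 380.1 mm²; R_n = 372 × 380.1 × 2 × 1 / 1000 = 282.8 kN → 282.8 / 2 = 141 kN.
Bearing (1.2 l_c t F_u ≤ 2.4 d t F_u): upper limit = 2.4·22·6·450 / 1000 = 142.6 kN.
  Edge l_c = 50 − 24/2 = 38 → r_n = 123.1 kN; interior l_c = 65 − 24 = 41 → r_n = 132.8 kN.
  R_n,bearing = 1·123.1 + 1·132.8 = 256 kN → 256 / 2 = 128 kN.
Bearing governs: 128 kN.

128 kN (bearing governs)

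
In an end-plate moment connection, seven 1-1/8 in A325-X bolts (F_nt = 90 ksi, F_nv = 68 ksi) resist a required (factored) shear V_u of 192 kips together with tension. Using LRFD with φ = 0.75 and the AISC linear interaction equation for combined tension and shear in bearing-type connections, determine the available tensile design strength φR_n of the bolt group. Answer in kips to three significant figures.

356 kips

A_b = π·1.125²/4 = 0.994 in²; f_rv = 192 / (7 × 0.994) = 27.59 ksi.
F'_nt = 1.3 F_nt − (F_nt / φF_nv) f_rv = 1.3·90 − (90/(0.75·68))·27.59 = 68.31 ksi, capped at F_nt → F'_nt = 68.31 ksi.
R_n = F'_nt · A_b · n = 68.31 × 0.994 × 7 = 475.3 kips.
Design strength φR_n = 0.75 × 475.3 = 356 kips.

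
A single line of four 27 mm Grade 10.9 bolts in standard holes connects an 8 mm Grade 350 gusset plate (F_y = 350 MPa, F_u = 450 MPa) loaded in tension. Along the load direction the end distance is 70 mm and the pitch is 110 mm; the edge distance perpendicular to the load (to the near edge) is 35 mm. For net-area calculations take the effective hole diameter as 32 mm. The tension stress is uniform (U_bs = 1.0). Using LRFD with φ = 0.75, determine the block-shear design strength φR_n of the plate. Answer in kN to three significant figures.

Shear plane L_v = 70 + 3·110 = 400 mm; A_gv = 400 × 8 = 3200 mm².
A_nv = (400 − 3.5·32) × 8 = 2304 mm².
A_nt = (35 − 0.5·32) × 8 = 152 mm².
0.6 F_u A_nv = 622.1 kN; 0.6 F_y A_gv = 672 kN → shear rupture governs the shear term.
R_n = 622.1 + 1.0 × 450 × 152 / 1000 = 690.5 kN.
Design strength φR_n = 0.75 × 690.5 = 518 kN.

518 kN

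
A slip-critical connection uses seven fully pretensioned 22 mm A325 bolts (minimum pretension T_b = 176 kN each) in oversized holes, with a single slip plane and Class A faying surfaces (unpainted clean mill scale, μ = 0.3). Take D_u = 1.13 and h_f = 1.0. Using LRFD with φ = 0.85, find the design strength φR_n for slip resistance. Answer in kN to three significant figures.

R_n = μ · D_u · h_f · T_b · n_s · n_b = 0.3 × 1.13 × 1.0 × 176 × 1 × 7 = 417.6 kN.
Design strength φR_n = 0.85 × 417.6 = 355 kN.

355 kN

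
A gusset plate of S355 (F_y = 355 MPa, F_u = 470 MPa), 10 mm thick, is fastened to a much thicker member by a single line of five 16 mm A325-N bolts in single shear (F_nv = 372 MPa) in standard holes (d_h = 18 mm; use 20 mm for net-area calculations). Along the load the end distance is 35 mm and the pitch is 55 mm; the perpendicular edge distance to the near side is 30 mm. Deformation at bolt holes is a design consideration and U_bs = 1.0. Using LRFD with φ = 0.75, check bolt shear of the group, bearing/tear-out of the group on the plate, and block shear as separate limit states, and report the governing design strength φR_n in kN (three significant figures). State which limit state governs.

Bolt shear: A_b = π·16²/4 = 201.1 mm²; R_n = 372 × 201.1 × 5 × 1 / 1000 = 374 kN → 0.75 × 374 = 280 kN.
Bearing: edge l_c = 26, r_n = 146.6 kN; interior l_c = 37, r_n = 180.5 kN; R_n = 146.6 + 4·180.5 = 868.6 kN → 651 kN.
Block shear: A_gv = 2550, A_nv = 1650, A_nt = 200 mm²; R_n = min(0.6F_uA_nv, 0.6F_yA_gv) + U_bs·F_u·A_nt = 559.3 kN → 419 kN.
Bolt shear governs: 280 kN.

280 kN (bolt shear governs)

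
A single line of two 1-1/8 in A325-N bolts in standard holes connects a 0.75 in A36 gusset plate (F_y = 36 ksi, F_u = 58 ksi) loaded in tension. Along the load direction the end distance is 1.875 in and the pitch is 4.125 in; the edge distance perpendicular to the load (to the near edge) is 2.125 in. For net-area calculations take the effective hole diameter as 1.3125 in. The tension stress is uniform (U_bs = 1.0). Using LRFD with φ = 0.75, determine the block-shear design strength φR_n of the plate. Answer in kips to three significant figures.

Shear plane L_v = 1.875 + 1·4.125 = 6 in; A_gv = 6 × 0.75 = 4.5 in².
A_nv = (6 − 1.5·1.3125) × 0.75 = 3.023 in².
A_nt = (2.125 − 0.5·1.3125) × 0.75 = 1.102 in².
0.6 F_u A_nv = 105.2 kips; 0.6 F_y A_gv = 97.2 kips → shear yielding governs the shear term.
R_n = 97.2 + 1.0 × 58 × 1.102 = 161.1 kips.
Design strength φR_n = 0.75 × 161.1 = 121 kips.

121 kips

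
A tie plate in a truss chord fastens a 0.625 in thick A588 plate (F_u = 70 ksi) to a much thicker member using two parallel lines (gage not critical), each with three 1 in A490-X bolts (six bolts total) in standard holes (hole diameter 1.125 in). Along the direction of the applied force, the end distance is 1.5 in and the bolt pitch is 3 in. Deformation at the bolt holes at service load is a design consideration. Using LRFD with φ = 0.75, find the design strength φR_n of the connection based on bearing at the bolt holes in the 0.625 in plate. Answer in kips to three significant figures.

369 kips

Per bolt r_n = 1.2 l_c t F_u ≤ 2.4 d t F_u; upper limit = 2.4 × 1 × 0.625 × 70 = 105 kips.
Edge bolt: l_c = 1.5 − 1.125/2 = 0.9375 in → 1.2 × 0.9375 × 0.625 × 70 = 49.22 → r_n = 49.22 kips.
Interior bolts: l_c = 3 − 1.125 = 1.875 in → 1.2 × 1.875 × 0.625 × 70 = 98.44 → r_n = 98.44 kips.
R_n = 2 × 49.22 + 4 × 98.44 = 492.2 kips.
Design strength φR_n = 0.75 × 492.2 = 369 kips.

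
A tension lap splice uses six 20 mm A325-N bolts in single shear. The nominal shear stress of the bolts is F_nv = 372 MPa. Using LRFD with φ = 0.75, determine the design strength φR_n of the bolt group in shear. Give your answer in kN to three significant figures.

A_b = π × 20² / 4 = 314.2 mm².
R_n = F_nv · A_b · n · n_s = 372 × 314.2 × 6 × 1 / 1000 = 701.2 kN.
Design strength φR_n = 0.75 × 701.2 = 526 kN.

526 kN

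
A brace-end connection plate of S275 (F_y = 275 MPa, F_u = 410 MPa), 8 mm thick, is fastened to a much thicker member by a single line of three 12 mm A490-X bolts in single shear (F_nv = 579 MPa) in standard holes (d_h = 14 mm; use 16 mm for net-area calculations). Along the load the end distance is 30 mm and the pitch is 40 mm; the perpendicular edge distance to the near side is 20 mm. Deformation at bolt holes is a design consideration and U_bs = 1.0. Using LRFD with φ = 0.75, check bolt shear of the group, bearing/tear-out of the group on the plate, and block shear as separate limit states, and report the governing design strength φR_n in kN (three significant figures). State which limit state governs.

133 kN (block shear governs)

Bolt shear: A_b = π·12²/4 = 113.1 mm²; R_n = 579 × 113.1 × 3 × 1 / 1000 = 196.5 kN → 0.75 × 196.5 = 147 kN.
Bearing: edge l_c = 23, r_n = 90.53 kN; interior l_c = 26, r_n = 94.46 kN; R_n = 90.53 + 2·94.46 = 279.5 kN → 210 kN.
Block shear: A_gv = 880, A_nv = 560, A_nt = 96 mm²; R_n = min(0.6F_uA_nv, 0.6F_yA_gv) + U_bs·F_u·A_nt = 177.1 kN → 133 kN.
Block shear governs: 133 kN.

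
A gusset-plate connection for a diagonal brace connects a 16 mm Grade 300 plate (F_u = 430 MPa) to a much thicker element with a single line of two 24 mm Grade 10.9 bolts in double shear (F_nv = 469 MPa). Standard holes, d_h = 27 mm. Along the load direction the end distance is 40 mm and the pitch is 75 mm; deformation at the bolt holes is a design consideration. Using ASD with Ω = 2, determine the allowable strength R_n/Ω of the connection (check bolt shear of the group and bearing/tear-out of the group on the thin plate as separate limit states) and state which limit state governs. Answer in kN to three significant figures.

Bolt shear: A_b = π·24²/4 = 452.4 mm²; R_n = 469 × 452.4 × 2 × 2 / 1000 = 848.7 kN → 848.7 / 2 = 424 kN.
Bearing (1.2 l_c t F_u ≤ 2.4 d t F_u): upper limit = 2.4·24·16·430 / 1000 = 396.3 kN.
  Edge l_c = 40 − 27/2 = 26.5 → r_n = 218.8 kN; interior l_c = 75 − 27 = 48 → r_n = 396.3 kN.
  R_n,bearing = 1·218.8 + 1·396.3 = 615.1 kN → 615.1 / 2 = 308 kN.
Bearing governs: 308 kN.

308 kN (bearing governs)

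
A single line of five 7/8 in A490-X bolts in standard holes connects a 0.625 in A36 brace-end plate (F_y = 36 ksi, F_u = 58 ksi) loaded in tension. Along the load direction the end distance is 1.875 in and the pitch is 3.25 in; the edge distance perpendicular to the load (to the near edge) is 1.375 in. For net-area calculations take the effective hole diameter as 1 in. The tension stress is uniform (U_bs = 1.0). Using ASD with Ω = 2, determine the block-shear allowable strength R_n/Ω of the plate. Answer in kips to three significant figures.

Shear plane L_v = 1.875 + 4·3.25 = 14.88 in; A_gv = 14.88 × 0.625 = 9.297 in².
A_nv = (14.88 − 4.5·1) × 0.625 = 6.484 in².
A_nt = (1.375 − 0.5·1) × 0.625 = 0.5469 in².
0.6 F_u A_nv = 225.7 kips; 0.6 F_y A_gv = 200.8 kips → shear yielding governs the shear term.
R_n = 200.8 + 1.0 × 58 × 0.5469 = 232.5 kips.
Allowable strength R_n/Ω = 232.5 / 2 = 116 kips.

116 kips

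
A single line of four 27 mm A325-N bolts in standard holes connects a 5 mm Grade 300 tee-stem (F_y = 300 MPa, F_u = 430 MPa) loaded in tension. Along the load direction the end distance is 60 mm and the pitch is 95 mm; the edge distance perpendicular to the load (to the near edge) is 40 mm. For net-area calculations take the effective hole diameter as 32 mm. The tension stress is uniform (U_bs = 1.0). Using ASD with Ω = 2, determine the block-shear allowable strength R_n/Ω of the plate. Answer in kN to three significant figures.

Shear plane L_v = 60 + 3·95 = 345 mm; A_gv = 345 × 5 = 1725 mm².
A_nv = (345 − 3.5·32) × 5 = 1165 mm².
A_nt = (40 − 0.5·32) × 5 = 120 mm².
0.6 F_u A_nv = 300.6 kN; 0.6 F_y A_gv = 310.5 kN → shear rupture governs the shear term.
R_n = 300.6 + 1.0 × 430 × 120 / 1000 = 352.2 kN.
Allowable strength R_n/Ω = 352.2 / 2 = 176 kN.

176 kN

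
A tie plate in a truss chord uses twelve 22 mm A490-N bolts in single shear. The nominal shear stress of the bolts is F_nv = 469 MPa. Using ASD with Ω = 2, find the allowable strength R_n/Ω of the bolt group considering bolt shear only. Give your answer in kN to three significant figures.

1070 kN

A_b = π × 22² / 4 = 380.1 mm².
R_n = F_nv · A_b · n · n_s = 469 × 380.1 × 12 × 1 / 1000 = 2139 kN.
Allowable strength R_n/Ω = 2139 / 2 = 1070 kN.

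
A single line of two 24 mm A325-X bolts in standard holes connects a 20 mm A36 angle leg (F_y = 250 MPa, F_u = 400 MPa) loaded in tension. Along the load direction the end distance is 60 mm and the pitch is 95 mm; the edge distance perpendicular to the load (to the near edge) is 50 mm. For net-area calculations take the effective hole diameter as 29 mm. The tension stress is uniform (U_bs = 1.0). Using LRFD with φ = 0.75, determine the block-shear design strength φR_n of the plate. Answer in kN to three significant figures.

562 kN

Shear plane L_v = 60 + 1·95 = 155 mm; A_gv = 155 × 20 = 3100 mm².
A_nv = (155 − 1.5·29) × 20 = 2230 mm².
A_nt = (50 − 0.5·29) × 20 = 710 mm².
0.6 F_u A_nv = 535.2 kN; 0.6 F_y A_gv = 465 kN → shear yielding governs the shear term.
R_n = 465 + 1.0 × 400 × 710 / 1000 = 749 kN.
Design strength φR_n = 0.75 × 749 = 562 kN.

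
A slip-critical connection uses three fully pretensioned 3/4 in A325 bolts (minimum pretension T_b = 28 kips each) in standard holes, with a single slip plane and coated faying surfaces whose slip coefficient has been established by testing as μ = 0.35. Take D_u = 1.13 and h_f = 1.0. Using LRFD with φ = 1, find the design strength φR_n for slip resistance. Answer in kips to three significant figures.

33.2 kips

R_n = μ · D_u · h_f · T_b · n_s · n_b = 0.35 × 1.13 × 1.0 × 28 × 1 × 3 = 33.22 kips.
Design strength φR_n = 1 × 33.22 = 33.2 kips.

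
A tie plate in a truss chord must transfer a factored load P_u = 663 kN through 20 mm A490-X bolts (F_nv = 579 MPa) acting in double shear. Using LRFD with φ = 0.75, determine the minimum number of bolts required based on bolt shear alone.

3 bolts

A_b = π·20²/4 = 314.2 mm².
Per-bolt design strength φR_n = 0.75 × 579 × 314.2 × 2 / 1000 = 272.8 kN.
n ≥ 663 / 272.8 = 2.43 → use 3 bolts.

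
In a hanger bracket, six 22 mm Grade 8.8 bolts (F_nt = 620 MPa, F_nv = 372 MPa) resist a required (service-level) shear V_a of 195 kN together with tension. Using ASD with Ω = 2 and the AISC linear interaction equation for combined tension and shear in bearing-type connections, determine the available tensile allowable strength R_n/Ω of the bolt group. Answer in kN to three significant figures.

A_b = π·22²/4 = 380.1 mm²; f_rv = 195 × 1000 / (6 × 380.1) = 85.5 MPa.
F'_nt = 1.3 F_nt − (Ω F_nt / F_nv) f_rv = 1.3·620 − (2·620/372)·85.5 = 521 MPa, capped at F_nt → F'_nt = 521 MPa.
R_n = F'_nt · A_b · n = 521 × 380.1 × 6 / 1000 = 1188 kN.
Allowable strength R_n/Ω = 1188 / 2 = 594 kN.

594 kN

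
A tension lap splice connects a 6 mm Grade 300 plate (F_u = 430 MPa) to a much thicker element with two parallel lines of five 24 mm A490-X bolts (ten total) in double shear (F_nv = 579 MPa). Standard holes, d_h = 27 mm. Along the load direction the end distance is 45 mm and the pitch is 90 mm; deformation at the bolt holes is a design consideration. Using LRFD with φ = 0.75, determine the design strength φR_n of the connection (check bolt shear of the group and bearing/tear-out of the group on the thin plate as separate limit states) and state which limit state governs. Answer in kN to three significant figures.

Bolt shear: A_b = π·24²/4 = 452.4 mm²; R_n = 579 × 452.4 × 10 × 2 / 1000 = 5239 kN → 0.75 × 5239 = 3930 kN.
Bearing (1.2 l_c t F_u ≤ 2.4 d t F_u): upper limit = 2.4·24·6·430 / 1000 = 148.6 kN.
  Edge l_c = 45 − 27/2 = 31.5 → r_n = 97.52 kN; interior l_c = 90 − 27 = 63 → r_n = 148.6 kN.
  R_n,bearing = 2·97.52 + 8·148.6 = 1384 kN → 0.75 × 1384 = 1040 kN.
Bearing governs: 1040 kN.

1040 kN (bearing governs)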